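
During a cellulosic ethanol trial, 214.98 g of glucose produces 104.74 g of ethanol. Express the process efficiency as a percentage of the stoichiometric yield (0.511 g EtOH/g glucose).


Fermentation efficiency = (actual / (0.511 * glucose)) * 100
= (104.74 / (0.511 * 214.98)) * 100
= 95.3441%

95.3441%


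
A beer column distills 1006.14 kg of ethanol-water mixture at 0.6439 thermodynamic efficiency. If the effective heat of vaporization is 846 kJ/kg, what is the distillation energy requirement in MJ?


E = m * 846 / (eta * 1000)
= 1006.14 * 846 / (0.6439 * 1000)
= 1321.9358 MJ

1321.9358 MJ


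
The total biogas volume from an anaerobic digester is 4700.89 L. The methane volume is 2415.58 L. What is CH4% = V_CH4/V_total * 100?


CH4% = V_CH4 / V_total * 100
= 2415.58 / 4700.89 * 100
= 51.3856%

51.3856%


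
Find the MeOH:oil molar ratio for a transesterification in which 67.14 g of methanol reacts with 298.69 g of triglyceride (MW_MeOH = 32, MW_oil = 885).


Molar ratio = n_MeOH / n_oil = (MeOH/32) / (oil/885) = (MeOH * 885) / (32 * oil)
= (67.14 * 885) / (32 * 298.69)
= 6.2166

6.2166


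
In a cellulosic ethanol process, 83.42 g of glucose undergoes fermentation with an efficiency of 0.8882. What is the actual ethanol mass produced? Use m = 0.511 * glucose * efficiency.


Actual ethanol: m = 0.511 * 83.42 * 0.8882
m = 37.8619 g

37.8619 g


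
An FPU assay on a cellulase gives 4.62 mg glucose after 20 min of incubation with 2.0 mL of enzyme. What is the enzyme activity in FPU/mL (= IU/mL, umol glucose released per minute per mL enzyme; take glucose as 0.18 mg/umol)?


Activity = glucose_mg / (0.18 mg/umol * V_mL * t_min)
= 4.62 / (0.18 * 2.0 * 20)
= 0.6417 FPU/mL

0.6417 FPU/mL


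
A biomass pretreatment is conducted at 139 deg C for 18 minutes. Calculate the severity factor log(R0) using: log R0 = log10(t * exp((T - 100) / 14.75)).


logR0 = log10(t * exp((T - 100) / 14.75))
= log10(18 * exp((139 - 100) / 14.75))
= 2.4036

2.4036


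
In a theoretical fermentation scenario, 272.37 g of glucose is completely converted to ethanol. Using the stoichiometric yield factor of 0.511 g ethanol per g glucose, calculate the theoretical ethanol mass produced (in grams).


Theoretical ethanol yield: m_EtOH = 0.511 * m_glucose
m_EtOH = 0.511 * 272.37 = 139.1811 g

139.1811 g


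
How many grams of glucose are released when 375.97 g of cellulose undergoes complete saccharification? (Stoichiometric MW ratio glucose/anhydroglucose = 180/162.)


glucose = cellulose * 180/162
= 375.97 * 180/162
= 417.7444 g

417.7444 g


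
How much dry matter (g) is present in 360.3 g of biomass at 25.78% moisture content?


Wd = Ww * (1 - MC/100)
= 360.3 * (1 - 25.78/100)
= 267.4147 g

267.4147 g


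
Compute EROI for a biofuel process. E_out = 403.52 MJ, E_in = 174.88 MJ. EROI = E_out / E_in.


EROI = E_out / E_in
= 403.52 / 174.88
= 2.3074

2.3074


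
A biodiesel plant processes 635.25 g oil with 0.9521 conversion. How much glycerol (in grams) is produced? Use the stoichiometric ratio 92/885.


glycerol = oil * conv * (92/885)
= 635.25 * 0.9521 * 92 / 885
= 62.8741 g

62.8741 g


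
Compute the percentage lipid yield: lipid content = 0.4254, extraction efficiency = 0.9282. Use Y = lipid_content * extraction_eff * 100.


Y = lipid_content * extraction_eff * 100
= 0.4254 * 0.9282 * 100
= 39.4856%

39.4856%


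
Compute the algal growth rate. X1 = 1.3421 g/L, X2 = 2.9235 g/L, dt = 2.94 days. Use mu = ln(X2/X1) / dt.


mu = ln(X2/X1) / dt
= ln(2.9235/1.3421) / 2.94
= 0.2648 per day

0.2648 per day


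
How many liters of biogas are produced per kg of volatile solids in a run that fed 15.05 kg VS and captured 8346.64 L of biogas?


Y = V / VS
= 8346.64 / 15.05
= 554.5940 L/kg VS

554.5940 L/kg VS


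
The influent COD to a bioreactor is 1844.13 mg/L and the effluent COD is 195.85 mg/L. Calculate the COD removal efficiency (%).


eta = (COD_in - COD_out) / COD_in * 100
= (1844.13 - 195.85) / 1844.13 * 100
= 89.3798%

89.3798%


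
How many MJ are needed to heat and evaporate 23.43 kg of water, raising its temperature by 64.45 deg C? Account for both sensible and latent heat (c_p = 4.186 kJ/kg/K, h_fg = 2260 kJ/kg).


E = m_water * (4.186 * dT + 2260) / 1000
= 23.43 * (4.186 * 64.45 + 2260) / 1000
= 59.2729 MJ

59.2729 MJ


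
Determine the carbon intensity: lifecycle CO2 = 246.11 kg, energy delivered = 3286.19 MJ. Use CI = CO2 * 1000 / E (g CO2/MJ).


CI = CO2 * 1000 / E
= 246.11 * 1000 / 3286.19
= 74.8922 g CO2/MJ

74.8922 g CO2/MJ


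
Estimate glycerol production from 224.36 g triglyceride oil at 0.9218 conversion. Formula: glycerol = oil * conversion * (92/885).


glycerol = oil * conv * (92/885)
= 224.36 * 0.9218 * 92 / 885
= 21.4994 g

21.4994 g


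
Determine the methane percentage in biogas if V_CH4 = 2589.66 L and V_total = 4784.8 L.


CH4% = V_CH4 / V_total * 100
= 2589.66 / 4784.8 * 100
= 54.1226%

54.1226%


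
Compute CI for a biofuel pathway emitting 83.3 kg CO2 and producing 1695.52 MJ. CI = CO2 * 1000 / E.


CI = CO2 * 1000 / E
= 83.3 * 1000 / 1695.52
= 49.1295 g CO2/MJ

49.1295 g CO2/MJ


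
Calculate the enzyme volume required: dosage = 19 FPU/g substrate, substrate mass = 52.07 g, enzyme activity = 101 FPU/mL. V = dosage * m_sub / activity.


V = dosage * m_sub / activity
V = 19 * 52.07 / 101
V = 9.7953 mL

9.7953 mL


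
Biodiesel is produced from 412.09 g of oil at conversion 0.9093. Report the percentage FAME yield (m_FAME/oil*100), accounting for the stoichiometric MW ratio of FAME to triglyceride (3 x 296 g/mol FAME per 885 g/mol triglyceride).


m_FAME = oil * conv * (3 * 296 / 885) = oil * conv * (888/885)
= 412.09 * 0.9093 * 888 / 885
= 375.9837 g
Y = m_FAME / oil * 100 = conv * (888/885) * 100
= 0.9093 * 888 / 885 * 100
= 91.24%

91.24%


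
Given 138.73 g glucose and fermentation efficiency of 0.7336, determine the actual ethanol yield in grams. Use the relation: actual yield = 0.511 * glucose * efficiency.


Actual ethanol: m = 0.511 * 138.73 * 0.7336
m = 52.0057 g

52.0057 g


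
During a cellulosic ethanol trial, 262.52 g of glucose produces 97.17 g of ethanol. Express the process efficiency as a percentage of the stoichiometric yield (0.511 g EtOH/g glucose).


Fermentation efficiency = (actual / (0.511 * glucose)) * 100
= (97.17 / (0.511 * 262.52)) * 100
= 72.4351%

72.4351%


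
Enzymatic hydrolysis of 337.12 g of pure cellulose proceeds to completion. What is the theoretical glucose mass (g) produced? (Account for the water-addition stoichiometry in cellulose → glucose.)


glucose = cellulose * 180/162
= 337.12 * 180/162
= 374.5778 g

374.5778 g


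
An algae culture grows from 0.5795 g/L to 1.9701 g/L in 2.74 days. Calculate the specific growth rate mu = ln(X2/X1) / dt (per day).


mu = ln(X2/X1) / dt
= ln(1.9701/0.5795) / 2.74
= 0.4466 per day

0.4466 per day


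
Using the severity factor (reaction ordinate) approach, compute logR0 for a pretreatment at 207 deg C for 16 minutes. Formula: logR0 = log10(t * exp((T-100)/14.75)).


logR0 = log10(t * exp((T - 100) / 14.75))
= log10(16 * exp((207 - 100) / 14.75))
= 4.3546

4.3546


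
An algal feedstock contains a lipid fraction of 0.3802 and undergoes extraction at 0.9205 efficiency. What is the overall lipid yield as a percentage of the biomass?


Y = lipid_content * extraction_eff * 100
= 0.3802 * 0.9205 * 100
= 34.9974%

34.9974%


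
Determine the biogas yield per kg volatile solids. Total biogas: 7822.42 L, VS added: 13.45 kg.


Y = V / VS
= 7822.42 / 13.45
= 581.5926 L/kg VS

581.5926 L/kg VS


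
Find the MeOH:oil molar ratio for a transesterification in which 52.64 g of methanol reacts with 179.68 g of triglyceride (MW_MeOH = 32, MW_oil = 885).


Molar ratio = n_MeOH / n_oil = (MeOH/32) / (oil/885) = (MeOH * 885) / (32 * oil)
= (52.64 * 885) / (32 * 179.68)
= 8.1023

8.1023


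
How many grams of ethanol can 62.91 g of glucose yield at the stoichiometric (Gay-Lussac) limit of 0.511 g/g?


Theoretical ethanol yield: m_EtOH = 0.511 * m_glucose
m_EtOH = 0.511 * 62.91 = 32.1470 g

32.1470 g


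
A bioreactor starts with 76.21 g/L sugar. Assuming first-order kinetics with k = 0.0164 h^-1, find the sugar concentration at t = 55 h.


S = S0 * exp(-k * t)
S = 76.21 * exp(-0.0164 * 55)
S = 30.9228 g/L

30.9228 g/L


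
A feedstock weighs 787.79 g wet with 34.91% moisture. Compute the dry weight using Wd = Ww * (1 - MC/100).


Wd = Ww * (1 - MC/100)
= 787.79 * (1 - 34.91/100)
= 512.7725 g

512.7725 g


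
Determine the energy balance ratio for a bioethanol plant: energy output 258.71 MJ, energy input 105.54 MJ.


EROI = E_out / E_in
= 258.71 / 105.54
= 2.4513

2.4513


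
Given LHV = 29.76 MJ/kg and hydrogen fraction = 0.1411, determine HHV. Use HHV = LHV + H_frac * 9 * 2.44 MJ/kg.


HHV = LHV + H_frac * 9 * 2.44
= 29.76 + 0.1411 * 9 * 2.44
= 32.8586 MJ/kg

32.8586 MJ/kg


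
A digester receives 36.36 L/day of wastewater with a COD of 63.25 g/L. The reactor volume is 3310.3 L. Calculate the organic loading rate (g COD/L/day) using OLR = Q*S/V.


OLR = Q * S / V
= 36.36 * 63.25 / 3310.3
= 0.6947 g/L/day

0.6947 g/L/day


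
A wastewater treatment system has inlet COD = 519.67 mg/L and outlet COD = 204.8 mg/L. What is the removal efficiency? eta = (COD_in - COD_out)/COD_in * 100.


eta = (COD_in - COD_out) / COD_in * 100
= (519.67 - 204.8) / 519.67 * 100
= 60.5904%

60.5904%


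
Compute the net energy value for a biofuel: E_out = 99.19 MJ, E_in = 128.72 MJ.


NEV = E_out - E_in
= 99.19 - 128.72
= -29.5300 MJ

-29.5300 MJ


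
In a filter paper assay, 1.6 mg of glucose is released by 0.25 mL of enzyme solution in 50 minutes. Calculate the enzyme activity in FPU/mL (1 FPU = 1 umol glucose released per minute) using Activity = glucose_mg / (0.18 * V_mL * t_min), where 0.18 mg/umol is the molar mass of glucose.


Activity = glucose_mg / (0.18 mg/umol * V_mL * t_min)
= 1.6 / (0.18 * 0.25 * 50)
= 0.7111 FPU/mL

0.7111 FPU/mL


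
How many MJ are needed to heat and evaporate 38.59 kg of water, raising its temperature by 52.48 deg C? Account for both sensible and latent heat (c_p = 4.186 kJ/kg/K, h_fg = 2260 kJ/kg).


E = m_water * (4.186 * dT + 2260) / 1000
= 38.59 * (4.186 * 52.48 + 2260) / 1000
= 95.6909 MJ

95.6909 MJ


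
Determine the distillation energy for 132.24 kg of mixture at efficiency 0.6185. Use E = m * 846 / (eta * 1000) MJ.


E = m * 846 / (eta * 1000)
= 132.24 * 846 / (0.6185 * 1000)
= 180.8812 MJ

180.8812 MJ


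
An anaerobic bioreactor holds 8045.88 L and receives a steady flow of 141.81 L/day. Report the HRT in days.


HRT = V / Q
= 8045.88 / 141.81
= 56.7370 days

56.7370 days


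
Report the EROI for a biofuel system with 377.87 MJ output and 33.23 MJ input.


EROI = E_out / E_in
= 377.87 / 33.23
= 11.3714

11.3714


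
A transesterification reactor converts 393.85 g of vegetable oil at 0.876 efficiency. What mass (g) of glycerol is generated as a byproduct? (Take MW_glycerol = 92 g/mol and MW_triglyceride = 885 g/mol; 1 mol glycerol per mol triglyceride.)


glycerol = oil * conv * (92/885)
= 393.85 * 0.876 * 92 / 885
= 35.8657 g

35.8657 g


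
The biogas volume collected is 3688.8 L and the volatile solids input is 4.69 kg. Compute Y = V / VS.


Y = V / VS
= 3688.8 / 4.69
= 786.5245 L/kg VS

786.5245 L/kg VS


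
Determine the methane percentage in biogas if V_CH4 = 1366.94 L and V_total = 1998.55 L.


CH4% = V_CH4 / V_total * 100
= 1366.94 / 1998.55 * 100
= 68.3966%

68.3966%


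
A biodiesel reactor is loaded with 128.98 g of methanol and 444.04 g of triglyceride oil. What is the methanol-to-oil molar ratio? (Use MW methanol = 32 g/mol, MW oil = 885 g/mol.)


Molar ratio = n_MeOH / n_oil = (MeOH/32) / (oil/885) = (MeOH * 885) / (32 * oil)
= (128.98 * 885) / (32 * 444.04)
= 8.0333

8.0333


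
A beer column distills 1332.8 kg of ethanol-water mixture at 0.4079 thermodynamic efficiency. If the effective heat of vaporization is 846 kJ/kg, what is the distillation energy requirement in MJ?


E = m * 846 / (eta * 1000)
= 1332.8 * 846 / (0.4079 * 1000)
= 2764.2775 MJ

2764.2775 MJ


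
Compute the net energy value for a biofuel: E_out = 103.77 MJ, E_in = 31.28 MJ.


NEV = E_out - E_in
= 103.77 - 31.28
= 72.4900 MJ

72.4900 MJ


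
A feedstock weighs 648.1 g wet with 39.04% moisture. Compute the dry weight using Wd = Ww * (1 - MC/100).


Wd = Ww * (1 - MC/100)
= 648.1 * (1 - 39.04/100)
= 395.0818 g

395.0818 g


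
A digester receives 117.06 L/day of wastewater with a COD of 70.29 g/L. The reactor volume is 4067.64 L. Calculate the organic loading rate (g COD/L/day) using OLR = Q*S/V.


OLR = Q * S / V
= 117.06 * 70.29 / 4067.64
= 2.0228 g/L/day

2.0228 g/L/day


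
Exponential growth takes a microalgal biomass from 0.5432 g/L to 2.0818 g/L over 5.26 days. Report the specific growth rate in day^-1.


mu = ln(X2/X1) / dt
= ln(2.0818/0.5432) / 5.26
= 0.2554 per day

0.2554 per day


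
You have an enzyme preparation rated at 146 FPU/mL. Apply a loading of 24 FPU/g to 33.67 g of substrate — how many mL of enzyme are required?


V = dosage * m_sub / activity
V = 24 * 33.67 / 146
V = 5.5348 mL

5.5348 mL


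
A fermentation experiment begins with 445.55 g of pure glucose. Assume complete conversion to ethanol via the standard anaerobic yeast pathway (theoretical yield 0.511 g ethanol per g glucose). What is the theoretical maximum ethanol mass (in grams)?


Theoretical ethanol yield: m_EtOH = 0.511 * m_glucose
m_EtOH = 0.511 * 445.55 = 227.6761 g

227.6761 g


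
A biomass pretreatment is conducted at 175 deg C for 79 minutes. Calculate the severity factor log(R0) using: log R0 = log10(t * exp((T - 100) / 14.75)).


logR0 = log10(t * exp((T - 100) / 14.75))
= log10(79 * exp((175 - 100) / 14.75))
= 4.1059

4.1059


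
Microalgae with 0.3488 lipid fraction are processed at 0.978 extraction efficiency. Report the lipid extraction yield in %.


Y = lipid_content * extraction_eff * 100
= 0.3488 * 0.978 * 100
= 34.1126%

34.1126%


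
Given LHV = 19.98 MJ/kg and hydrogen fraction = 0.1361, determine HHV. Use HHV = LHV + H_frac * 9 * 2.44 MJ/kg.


HHV = LHV + H_frac * 9 * 2.44
= 19.98 + 0.1361 * 9 * 2.44
= 22.9688 MJ/kg

22.9688 MJ/kg


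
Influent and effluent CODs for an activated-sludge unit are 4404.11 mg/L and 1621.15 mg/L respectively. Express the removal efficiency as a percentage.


eta = (COD_in - COD_out) / COD_in * 100
= (4404.11 - 1621.15) / 4404.11 * 100
= 63.1901%

63.1901%


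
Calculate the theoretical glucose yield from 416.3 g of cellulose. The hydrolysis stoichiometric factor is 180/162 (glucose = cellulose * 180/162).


glucose = cellulose * 180/162
= 416.3 * 180/162
= 462.5556 g

462.5556 g


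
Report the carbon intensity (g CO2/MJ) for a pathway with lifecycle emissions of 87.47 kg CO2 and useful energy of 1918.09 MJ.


CI = CO2 * 1000 / E
= 87.47 * 1000 / 1918.09
= 45.6027 g CO2/MJ

45.6027 g CO2/MJ


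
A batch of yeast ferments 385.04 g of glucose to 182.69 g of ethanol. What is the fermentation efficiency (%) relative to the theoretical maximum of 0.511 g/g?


Fermentation efficiency = (actual / (0.511 * glucose)) * 100
= (182.69 / (0.511 * 385.04)) * 100
= 92.8513%

92.8513%


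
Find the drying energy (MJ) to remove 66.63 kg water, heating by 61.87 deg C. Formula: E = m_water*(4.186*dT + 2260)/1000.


E = m_water * (4.186 * dT + 2260) / 1000
= 66.63 * (4.186 * 61.87 + 2260) / 1000
= 167.8402 MJ

167.8402 MJ


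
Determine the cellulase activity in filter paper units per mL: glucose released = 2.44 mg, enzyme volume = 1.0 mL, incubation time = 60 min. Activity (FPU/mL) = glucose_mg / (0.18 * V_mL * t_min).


Activity = glucose_mg / (0.18 mg/umol * V_mL * t_min)
= 2.44 / (0.18 * 1.0 * 60)
= 0.2259 FPU/mL

0.2259 FPU/mL


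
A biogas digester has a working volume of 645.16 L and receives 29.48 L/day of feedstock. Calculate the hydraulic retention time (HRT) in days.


HRT = V / Q
= 645.16 / 29.48
= 21.8847 days

21.8847 days


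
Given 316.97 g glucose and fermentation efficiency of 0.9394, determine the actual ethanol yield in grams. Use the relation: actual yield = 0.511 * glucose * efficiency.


Actual ethanol: m = 0.511 * 316.97 * 0.9394
m = 152.1562 g

152.1562 g


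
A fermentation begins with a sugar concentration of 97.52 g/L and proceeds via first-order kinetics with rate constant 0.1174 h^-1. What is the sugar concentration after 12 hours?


S = S0 * exp(-k * t)
S = 97.52 * exp(-0.1174 * 12)
S = 23.8374 g/L

23.8374 g/L


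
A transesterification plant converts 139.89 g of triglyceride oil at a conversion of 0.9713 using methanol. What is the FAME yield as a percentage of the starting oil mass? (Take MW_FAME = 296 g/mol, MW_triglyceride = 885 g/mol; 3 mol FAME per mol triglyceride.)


m_FAME = oil * conv * (3 * 296 / 885) = oil * conv * (888/885)
= 139.89 * 0.9713 * 888 / 885
= 136.3358 g
Y = m_FAME / oil * 100 = conv * (888/885) * 100
= 0.9713 * 888 / 885 * 100
= 97.46%

97.46%


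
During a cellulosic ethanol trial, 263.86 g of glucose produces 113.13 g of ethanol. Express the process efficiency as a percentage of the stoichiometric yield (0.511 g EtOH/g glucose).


Fermentation efficiency = (actual / (0.511 * glucose)) * 100
= (113.13 / (0.511 * 263.86)) * 100
= 83.9041%

83.9041%


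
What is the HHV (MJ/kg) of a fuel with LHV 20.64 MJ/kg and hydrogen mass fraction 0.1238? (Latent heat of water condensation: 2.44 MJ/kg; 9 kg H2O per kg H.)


HHV = LHV + H_frac * 9 * 2.44
= 20.64 + 0.1238 * 9 * 2.44
= 23.3586 MJ/kg

23.3586 MJ/kg


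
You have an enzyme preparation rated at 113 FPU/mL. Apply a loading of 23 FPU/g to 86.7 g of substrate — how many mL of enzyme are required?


V = dosage * m_sub / activity
V = 23 * 86.7 / 113
V = 17.6469 mL

17.6469 mL


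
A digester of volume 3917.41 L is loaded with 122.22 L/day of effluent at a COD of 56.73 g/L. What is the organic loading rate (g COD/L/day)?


OLR = Q * S / V
= 122.22 * 56.73 / 3917.41
= 1.7699 g/L/day

1.7699 g/L/day


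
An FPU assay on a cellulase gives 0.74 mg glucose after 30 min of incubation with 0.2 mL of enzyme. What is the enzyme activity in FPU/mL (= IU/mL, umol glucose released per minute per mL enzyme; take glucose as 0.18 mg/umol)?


Activity = glucose_mg / (0.18 mg/umol * V_mL * t_min)
= 0.74 / (0.18 * 0.2 * 30)
= 0.6852 FPU/mL

0.6852 FPU/mL


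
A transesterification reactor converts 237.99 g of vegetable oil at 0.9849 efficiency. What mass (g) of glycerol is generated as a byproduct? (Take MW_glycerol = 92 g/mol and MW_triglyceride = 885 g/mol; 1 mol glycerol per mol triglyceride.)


glycerol = oil * conv * (92/885)
= 237.99 * 0.9849 * 92 / 885
= 24.3666 g

24.3666 g


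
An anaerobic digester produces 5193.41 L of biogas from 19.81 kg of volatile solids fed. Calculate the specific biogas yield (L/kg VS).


Y = V / VS
= 5193.41 / 19.81
= 262.1610 L/kg VS

262.1610 L/kg VS


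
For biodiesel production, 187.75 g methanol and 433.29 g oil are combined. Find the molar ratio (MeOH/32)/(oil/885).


Molar ratio = n_MeOH / n_oil = (MeOH/32) / (oil/885) = (MeOH * 885) / (32 * oil)
= (187.75 * 885) / (32 * 433.29)
= 11.9838

11.9838


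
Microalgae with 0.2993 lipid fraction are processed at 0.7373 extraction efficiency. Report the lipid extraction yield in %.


Y = lipid_content * extraction_eff * 100
= 0.2993 * 0.7373 * 100
= 22.0674%

22.0674%


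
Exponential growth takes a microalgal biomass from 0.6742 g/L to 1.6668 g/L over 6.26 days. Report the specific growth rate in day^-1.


mu = ln(X2/X1) / dt
= ln(1.6668/0.6742) / 6.26
= 0.1446 per day

0.1446 per day


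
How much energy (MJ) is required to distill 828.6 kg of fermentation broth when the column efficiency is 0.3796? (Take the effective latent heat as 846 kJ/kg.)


E = m * 846 / (eta * 1000)
= 828.6 * 846 / (0.3796 * 1000)
= 1846.6691 MJ

1846.6691 MJ


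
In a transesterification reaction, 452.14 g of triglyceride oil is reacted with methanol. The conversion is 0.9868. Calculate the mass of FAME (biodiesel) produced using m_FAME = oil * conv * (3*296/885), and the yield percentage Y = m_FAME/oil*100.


m_FAME = oil * conv * (3 * 296 / 885) = oil * conv * (888/885)
= 452.14 * 0.9868 * 888 / 885
= 447.6842 g
Y = m_FAME / oil * 100 = conv * (888/885) * 100
= 0.9868 * 888 / 885 * 100
= 99.01%

447.6842 g FAME; Y = 99.01%


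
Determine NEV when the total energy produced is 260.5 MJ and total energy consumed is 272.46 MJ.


NEV = E_out - E_in
= 260.5 - 272.46
= -11.9600 MJ

-11.9600 MJ


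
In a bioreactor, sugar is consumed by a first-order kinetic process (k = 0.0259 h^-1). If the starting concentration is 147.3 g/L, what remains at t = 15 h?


S = S0 * exp(-k * t)
S = 147.3 * exp(-0.0259 * 15)
S = 99.8802 g/L

99.8802 g/L


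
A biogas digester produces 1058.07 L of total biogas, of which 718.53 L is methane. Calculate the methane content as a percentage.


CH4% = V_CH4 / V_total * 100
= 718.53 / 1058.07 * 100
= 67.9095%

67.9095%


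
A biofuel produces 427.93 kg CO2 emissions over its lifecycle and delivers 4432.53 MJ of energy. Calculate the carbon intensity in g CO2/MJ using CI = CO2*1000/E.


CI = CO2 * 1000 / E
= 427.93 * 1000 / 4432.53
= 96.5431 g CO2/MJ

96.5431 g CO2/MJ


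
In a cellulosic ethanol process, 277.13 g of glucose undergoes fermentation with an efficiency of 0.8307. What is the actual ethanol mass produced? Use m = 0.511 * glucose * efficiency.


Actual ethanol: m = 0.511 * 277.13 * 0.8307
m = 117.6383 g

117.6383 g


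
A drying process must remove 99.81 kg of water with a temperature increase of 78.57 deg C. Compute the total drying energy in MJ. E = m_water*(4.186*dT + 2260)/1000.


E = m_water * (4.186 * dT + 2260) / 1000
= 99.81 * (4.186 * 78.57 + 2260) / 1000
= 258.3975 MJ

258.3975 MJ


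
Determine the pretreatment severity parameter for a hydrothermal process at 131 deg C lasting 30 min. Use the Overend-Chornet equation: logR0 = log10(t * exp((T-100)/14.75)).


logR0 = log10(t * exp((T - 100) / 14.75))
= log10(30 * exp((131 - 100) / 14.75))
= 2.3899

2.3899


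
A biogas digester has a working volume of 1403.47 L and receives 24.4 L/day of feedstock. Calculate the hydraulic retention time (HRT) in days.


HRT = V / Q
= 1403.47 / 24.4
= 57.5193 days

57.5193 days


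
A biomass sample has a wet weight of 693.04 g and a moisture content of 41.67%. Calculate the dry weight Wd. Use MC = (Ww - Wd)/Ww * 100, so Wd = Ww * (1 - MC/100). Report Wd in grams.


Wd = Ww * (1 - MC/100)
= 693.04 * (1 - 41.67/100)
= 404.2502 g

404.2502 g


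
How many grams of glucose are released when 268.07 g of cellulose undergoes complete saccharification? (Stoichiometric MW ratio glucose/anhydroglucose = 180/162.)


glucose = cellulose * 180/162
= 268.07 * 180/162
= 297.8556 g

297.8556 g


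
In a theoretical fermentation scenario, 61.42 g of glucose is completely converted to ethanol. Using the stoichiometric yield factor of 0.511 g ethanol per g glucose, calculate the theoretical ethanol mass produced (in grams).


Theoretical ethanol yield: m_EtOH = 0.511 * m_glucose
m_EtOH = 0.511 * 61.42 = 31.3856 g

31.3856 g


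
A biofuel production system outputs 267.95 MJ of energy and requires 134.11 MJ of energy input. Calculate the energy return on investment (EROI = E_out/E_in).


EROI = E_out / E_in
= 267.95 / 134.11
= 1.9980

1.9980


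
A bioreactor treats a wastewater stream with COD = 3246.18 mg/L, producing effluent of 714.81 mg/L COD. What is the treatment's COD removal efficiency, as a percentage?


eta = (COD_in - COD_out) / COD_in * 100
= (3246.18 - 714.81) / 3246.18 * 100
= 77.9800%

77.9800%


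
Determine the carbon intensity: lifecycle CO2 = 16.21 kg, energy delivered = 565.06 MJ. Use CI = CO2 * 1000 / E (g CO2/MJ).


CI = CO2 * 1000 / E
= 16.21 * 1000 / 565.06
= 28.6872 g CO2/MJ

28.6872 g CO2/MJ


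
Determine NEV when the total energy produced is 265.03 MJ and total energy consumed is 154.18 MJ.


NEV = E_out - E_in
= 265.03 - 154.18
= 110.8500 MJ

110.8500 MJ


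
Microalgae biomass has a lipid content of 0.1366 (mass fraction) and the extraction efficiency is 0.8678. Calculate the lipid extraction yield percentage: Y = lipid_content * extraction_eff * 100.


Y = lipid_content * extraction_eff * 100
= 0.1366 * 0.8678 * 100
= 11.8541%

11.8541%


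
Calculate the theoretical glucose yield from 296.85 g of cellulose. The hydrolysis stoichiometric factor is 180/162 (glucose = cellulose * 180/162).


glucose = cellulose * 180/162
= 296.85 * 180/162
= 329.8333 g

329.8333 g


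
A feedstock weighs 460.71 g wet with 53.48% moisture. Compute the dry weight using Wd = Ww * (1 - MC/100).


Wd = Ww * (1 - MC/100)
= 460.71 * (1 - 53.48/100)
= 214.3223 g

214.3223 g


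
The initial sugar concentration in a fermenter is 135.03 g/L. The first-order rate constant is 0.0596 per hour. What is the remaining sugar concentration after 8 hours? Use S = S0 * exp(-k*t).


S = S0 * exp(-k * t)
S = 135.03 * exp(-0.0596 * 8)
S = 83.8221 g/L

83.8221 g/L


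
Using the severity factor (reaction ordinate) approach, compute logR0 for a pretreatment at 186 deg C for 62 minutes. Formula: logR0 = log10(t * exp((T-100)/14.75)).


logR0 = log10(t * exp((T - 100) / 14.75))
= log10(62 * exp((186 - 100) / 14.75))
= 4.3245

4.3245


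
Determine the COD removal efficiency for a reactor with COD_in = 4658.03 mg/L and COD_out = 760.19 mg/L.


eta = (COD_in - COD_out) / COD_in * 100
= (4658.03 - 760.19) / 4658.03 * 100
= 83.6800%

83.6800%


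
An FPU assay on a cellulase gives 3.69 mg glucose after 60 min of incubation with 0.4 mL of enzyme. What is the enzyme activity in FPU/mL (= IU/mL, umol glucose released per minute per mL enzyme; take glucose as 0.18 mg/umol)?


Activity = glucose_mg / (0.18 mg/umol * V_mL * t_min)
= 3.69 / (0.18 * 0.4 * 60)
= 0.8542 FPU/mL

0.8542 FPU/mL


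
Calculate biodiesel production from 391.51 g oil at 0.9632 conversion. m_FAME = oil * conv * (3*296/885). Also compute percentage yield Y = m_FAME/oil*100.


m_FAME = oil * conv * (3 * 296 / 885) = oil * conv * (888/885)
= 391.51 * 0.9632 * 888 / 885
= 378.3807 g
Y = m_FAME / oil * 100 = conv * (888/885) * 100
= 0.9632 * 888 / 885 * 100
= 96.65%

378.3807 g FAME; Y = 96.65%


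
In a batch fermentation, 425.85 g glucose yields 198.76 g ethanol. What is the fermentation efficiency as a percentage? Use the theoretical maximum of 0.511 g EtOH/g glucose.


Fermentation efficiency = (actual / (0.511 * glucose)) * 100
= (198.76 / (0.511 * 425.85)) * 100
= 91.3380%

91.3380%


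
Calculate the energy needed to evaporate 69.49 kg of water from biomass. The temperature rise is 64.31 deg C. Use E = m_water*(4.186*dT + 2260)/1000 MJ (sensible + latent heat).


E = m_water * (4.186 * dT + 2260) / 1000
= 69.49 * (4.186 * 64.31 + 2260) / 1000
= 175.7542 MJ

175.7542 MJ


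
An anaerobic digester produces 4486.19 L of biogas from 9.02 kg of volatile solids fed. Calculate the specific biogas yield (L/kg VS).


Y = V / VS
= 4486.19 / 9.02
= 497.3603 L/kg VS

497.3603 L/kg VS


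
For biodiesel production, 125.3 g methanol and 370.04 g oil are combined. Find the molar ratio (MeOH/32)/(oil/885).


Molar ratio = n_MeOH / n_oil = (MeOH/32) / (oil/885) = (MeOH * 885) / (32 * oil)
= (125.3 * 885) / (32 * 370.04)
= 9.3647

9.3647


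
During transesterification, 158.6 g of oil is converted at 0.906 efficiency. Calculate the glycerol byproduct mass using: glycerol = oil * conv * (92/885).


glycerol = oil * conv * (92/885)
= 158.6 * 0.906 * 92 / 885
= 14.9374 g

14.9374 g


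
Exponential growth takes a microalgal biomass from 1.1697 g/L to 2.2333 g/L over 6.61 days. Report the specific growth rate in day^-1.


mu = ln(X2/X1) / dt
= ln(2.2333/1.1697) / 6.61
= 0.0978 per day

0.0978 per day


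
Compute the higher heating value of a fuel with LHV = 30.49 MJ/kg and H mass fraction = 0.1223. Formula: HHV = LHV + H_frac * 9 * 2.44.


HHV = LHV + H_frac * 9 * 2.44
= 30.49 + 0.1223 * 9 * 2.44
= 33.1757 MJ/kg

33.1757 MJ/kg


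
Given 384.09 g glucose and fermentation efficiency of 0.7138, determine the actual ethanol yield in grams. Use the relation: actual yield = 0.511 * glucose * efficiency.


Actual ethanol: m = 0.511 * 384.09 * 0.7138
m = 140.0975 g

140.0975 g


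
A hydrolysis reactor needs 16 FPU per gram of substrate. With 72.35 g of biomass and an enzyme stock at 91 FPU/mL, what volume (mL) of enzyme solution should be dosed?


V = dosage * m_sub / activity
V = 16 * 72.35 / 91
V = 12.7209 mL

12.7209 mL


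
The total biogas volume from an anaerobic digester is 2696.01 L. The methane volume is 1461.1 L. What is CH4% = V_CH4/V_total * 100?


CH4% = V_CH4 / V_total * 100
= 1461.1 / 2696.01 * 100
= 54.1949%

54.1949%


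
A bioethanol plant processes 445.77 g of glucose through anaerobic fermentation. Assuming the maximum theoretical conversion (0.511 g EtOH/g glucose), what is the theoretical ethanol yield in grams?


Theoretical ethanol yield: m_EtOH = 0.511 * m_glucose
m_EtOH = 0.511 * 445.77 = 227.7885 g

227.7885 g


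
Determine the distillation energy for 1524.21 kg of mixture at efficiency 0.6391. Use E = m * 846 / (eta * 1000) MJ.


E = m * 846 / (eta * 1000)
= 1524.21 * 846 / (0.6391 * 1000)
= 2017.6524 MJ

2017.6524 MJ


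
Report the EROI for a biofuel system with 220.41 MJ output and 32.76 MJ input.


EROI = E_out / E_in
= 220.41 / 32.76
= 6.7280

6.7280


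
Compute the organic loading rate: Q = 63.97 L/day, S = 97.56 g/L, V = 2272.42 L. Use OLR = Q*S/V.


OLR = Q * S / V
= 63.97 * 97.56 / 2272.42
= 2.7464 g/L/day

2.7464 g/L/day


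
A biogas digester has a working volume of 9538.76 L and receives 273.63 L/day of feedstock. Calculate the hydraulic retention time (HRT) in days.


HRT = V / Q
= 9538.76 / 273.63
= 34.8601 days

34.8601 days


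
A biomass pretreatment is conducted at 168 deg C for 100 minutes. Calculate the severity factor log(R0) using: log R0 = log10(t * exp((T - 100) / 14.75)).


logR0 = log10(t * exp((T - 100) / 14.75))
= log10(100 * exp((168 - 100) / 14.75))
= 4.0022

4.0022


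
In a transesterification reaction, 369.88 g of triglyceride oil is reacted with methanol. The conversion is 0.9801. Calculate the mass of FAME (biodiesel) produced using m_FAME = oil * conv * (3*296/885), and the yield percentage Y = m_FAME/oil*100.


m_FAME = oil * conv * (3 * 296 / 885) = oil * conv * (888/885)
= 369.88 * 0.9801 * 888 / 885
= 363.7483 g
Y = m_FAME / oil * 100 = conv * (888/885) * 100
= 0.9801 * 888 / 885 * 100
= 98.34%

363.7483 g FAME; Y = 98.34%


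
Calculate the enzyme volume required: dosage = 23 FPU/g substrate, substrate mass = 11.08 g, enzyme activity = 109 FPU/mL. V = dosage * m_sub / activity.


V = dosage * m_sub / activity
V = 23 * 11.08 / 109
V = 2.3380 mL

2.3380 mL


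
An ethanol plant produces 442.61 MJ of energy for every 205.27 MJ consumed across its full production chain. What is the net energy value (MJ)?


NEV = E_out - E_in
= 442.61 - 205.27
= 237.3400 MJ

237.3400 MJ


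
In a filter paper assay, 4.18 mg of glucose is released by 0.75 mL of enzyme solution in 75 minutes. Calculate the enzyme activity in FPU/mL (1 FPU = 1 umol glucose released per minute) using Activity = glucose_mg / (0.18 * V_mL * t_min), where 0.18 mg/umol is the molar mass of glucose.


Activity = glucose_mg / (0.18 mg/umol * V_mL * t_min)
= 4.18 / (0.18 * 0.75 * 75)
= 0.4128 FPU/mL

0.4128 FPU/mL


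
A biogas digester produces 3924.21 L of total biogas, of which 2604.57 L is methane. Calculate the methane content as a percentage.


CH4% = V_CH4 / V_total * 100
= 2604.57 / 3924.21 * 100
= 66.3718%

66.3718%


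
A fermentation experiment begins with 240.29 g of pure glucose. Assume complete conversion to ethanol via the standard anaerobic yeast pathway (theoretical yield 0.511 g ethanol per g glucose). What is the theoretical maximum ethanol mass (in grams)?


Theoretical ethanol yield: m_EtOH = 0.511 * m_glucose
m_EtOH = 0.511 * 240.29 = 122.7882 g

122.7882 g


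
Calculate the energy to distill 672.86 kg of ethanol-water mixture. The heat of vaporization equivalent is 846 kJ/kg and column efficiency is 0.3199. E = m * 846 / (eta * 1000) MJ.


E = m * 846 / (eta * 1000)
= 672.86 * 846 / (0.3199 * 1000)
= 1779.4297 MJ

1779.4297 MJ


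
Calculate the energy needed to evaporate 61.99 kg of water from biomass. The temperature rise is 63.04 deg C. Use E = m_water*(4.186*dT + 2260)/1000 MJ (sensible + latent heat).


E = m_water * (4.186 * dT + 2260) / 1000
= 61.99 * (4.186 * 63.04 + 2260) / 1000
= 156.4557 MJ

156.4557 MJ


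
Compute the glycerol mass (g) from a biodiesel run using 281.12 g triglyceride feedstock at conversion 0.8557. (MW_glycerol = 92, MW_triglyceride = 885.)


glycerol = oil * conv * (92/885)
= 281.12 * 0.8557 * 92 / 885
= 25.0068 g

25.0068 g


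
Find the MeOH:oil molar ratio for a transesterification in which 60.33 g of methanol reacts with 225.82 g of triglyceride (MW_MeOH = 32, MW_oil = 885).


Molar ratio = n_MeOH / n_oil = (MeOH/32) / (oil/885) = (MeOH * 885) / (32 * oil)
= (60.33 * 885) / (32 * 225.82)
= 7.3886

7.3886


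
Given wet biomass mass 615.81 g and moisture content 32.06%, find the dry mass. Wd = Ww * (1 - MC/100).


Wd = Ww * (1 - MC/100)
= 615.81 * (1 - 32.06/100)
= 418.3813 g

418.3813 g


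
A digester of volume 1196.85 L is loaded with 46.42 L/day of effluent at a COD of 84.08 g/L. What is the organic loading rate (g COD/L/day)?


OLR = Q * S / V
= 46.42 * 84.08 / 1196.85
= 3.2611 g/L/day

3.2611 g/L/day


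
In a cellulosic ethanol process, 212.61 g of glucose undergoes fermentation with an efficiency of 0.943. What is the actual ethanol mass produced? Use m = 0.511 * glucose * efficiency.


Actual ethanol: m = 0.511 * 212.61 * 0.943
m = 102.4510 g

102.4510 g


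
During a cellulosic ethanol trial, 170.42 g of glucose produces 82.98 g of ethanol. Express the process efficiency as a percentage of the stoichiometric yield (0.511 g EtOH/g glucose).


Fermentation efficiency = (actual / (0.511 * glucose)) * 100
= (82.98 / (0.511 * 170.42)) * 100
= 95.2866%

95.2866%


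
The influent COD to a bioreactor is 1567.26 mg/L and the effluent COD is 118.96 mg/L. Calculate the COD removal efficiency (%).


eta = (COD_in - COD_out) / COD_in * 100
= (1567.26 - 118.96) / 1567.26 * 100
= 92.4097%

92.4097%


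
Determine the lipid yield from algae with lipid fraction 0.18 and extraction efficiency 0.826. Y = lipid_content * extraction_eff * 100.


Y = lipid_content * extraction_eff * 100
= 0.18 * 0.826 * 100
= 14.8680%

14.8680%


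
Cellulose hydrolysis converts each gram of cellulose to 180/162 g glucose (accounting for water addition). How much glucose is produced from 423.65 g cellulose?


glucose = cellulose * 180/162
= 423.65 * 180/162
= 470.7222 g

470.7222 g


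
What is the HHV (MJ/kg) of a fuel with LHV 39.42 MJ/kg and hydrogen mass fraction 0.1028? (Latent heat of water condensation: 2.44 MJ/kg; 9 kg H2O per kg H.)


HHV = LHV + H_frac * 9 * 2.44
= 39.42 + 0.1028 * 9 * 2.44
= 41.6775 MJ/kg

41.6775 MJ/kg


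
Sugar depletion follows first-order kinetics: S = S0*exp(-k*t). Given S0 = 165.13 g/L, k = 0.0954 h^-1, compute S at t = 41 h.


S = S0 * exp(-k * t)
S = 165.13 * exp(-0.0954 * 41)
S = 3.3047 g/L

3.3047 g/L


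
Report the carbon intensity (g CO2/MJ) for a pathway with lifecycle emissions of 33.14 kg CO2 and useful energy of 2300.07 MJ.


CI = CO2 * 1000 / E
= 33.14 * 1000 / 2300.07
= 14.4083 g CO2/MJ

14.4083 g CO2/MJ


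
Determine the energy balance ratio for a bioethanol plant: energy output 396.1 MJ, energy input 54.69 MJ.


EROI = E_out / E_in
= 396.1 / 54.69
= 7.2426

7.2426


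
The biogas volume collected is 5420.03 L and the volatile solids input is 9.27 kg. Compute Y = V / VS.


Y = V / VS
= 5420.03 / 9.27
= 584.6850 L/kg VS

584.6850 L/kg VS


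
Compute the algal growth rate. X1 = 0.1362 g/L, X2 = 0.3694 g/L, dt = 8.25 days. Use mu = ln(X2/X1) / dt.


mu = ln(X2/X1) / dt
= ln(0.3694/0.1362) / 8.25
= 0.1209 per day

0.1209 per day


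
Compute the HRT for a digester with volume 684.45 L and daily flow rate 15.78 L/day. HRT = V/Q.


HRT = V / Q
= 684.45 / 15.78
= 43.3745 days

43.3745 days


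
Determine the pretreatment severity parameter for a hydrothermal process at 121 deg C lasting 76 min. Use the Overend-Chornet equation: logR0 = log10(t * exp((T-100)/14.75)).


logR0 = log10(t * exp((T - 100) / 14.75))
= log10(76 * exp((121 - 100) / 14.75))
= 2.4991

2.4991


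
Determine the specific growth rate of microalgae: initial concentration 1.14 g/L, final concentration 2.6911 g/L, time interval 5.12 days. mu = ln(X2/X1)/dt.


mu = ln(X2/X1) / dt
= ln(2.6911/1.14) / 5.12
= 0.1678 per day

0.1678 per day


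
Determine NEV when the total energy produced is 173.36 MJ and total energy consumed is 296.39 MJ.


NEV = E_out - E_in
= 173.36 - 296.39
= -123.0300 MJ

-123.0300 MJ


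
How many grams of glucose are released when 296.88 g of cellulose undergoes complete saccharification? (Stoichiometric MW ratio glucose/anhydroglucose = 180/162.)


glucose = cellulose * 180/162
= 296.88 * 180/162
= 329.8667 g

329.8667 g


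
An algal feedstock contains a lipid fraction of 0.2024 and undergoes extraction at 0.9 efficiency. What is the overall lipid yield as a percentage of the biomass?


Y = lipid_content * extraction_eff * 100
= 0.2024 * 0.9 * 100
= 18.2160%

18.2160%


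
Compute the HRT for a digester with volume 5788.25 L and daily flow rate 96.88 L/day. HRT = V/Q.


HRT = V / Q
= 5788.25 / 96.88
= 59.7466 days

59.7466 days


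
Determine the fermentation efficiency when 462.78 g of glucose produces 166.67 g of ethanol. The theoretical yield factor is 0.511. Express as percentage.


Fermentation efficiency = (actual / (0.511 * glucose)) * 100
= (166.67 / (0.511 * 462.78)) * 100
= 70.4794%

70.4794%


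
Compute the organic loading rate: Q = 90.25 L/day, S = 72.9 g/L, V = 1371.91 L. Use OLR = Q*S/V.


OLR = Q * S / V
= 90.25 * 72.9 / 1371.91
= 4.7957 g/L/day

4.7957 g/L/day


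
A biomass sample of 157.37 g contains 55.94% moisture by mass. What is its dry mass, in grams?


Wd = Ww * (1 - MC/100)
= 157.37 * (1 - 55.94/100)
= 69.3372 g

69.3372 g


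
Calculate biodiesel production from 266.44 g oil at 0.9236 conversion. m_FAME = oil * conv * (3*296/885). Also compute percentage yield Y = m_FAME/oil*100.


m_FAME = oil * conv * (3 * 296 / 885) = oil * conv * (888/885)
= 266.44 * 0.9236 * 888 / 885
= 246.9182 g
Y = m_FAME / oil * 100 = conv * (888/885) * 100
= 0.9236 * 888 / 885 * 100
= 92.67%

246.9182 g FAME; Y = 92.67%


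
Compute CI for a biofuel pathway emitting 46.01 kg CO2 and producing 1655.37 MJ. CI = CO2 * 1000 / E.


CI = CO2 * 1000 / E
= 46.01 * 1000 / 1655.37
= 27.7944 g CO2/MJ

27.7944 g CO2/MJ


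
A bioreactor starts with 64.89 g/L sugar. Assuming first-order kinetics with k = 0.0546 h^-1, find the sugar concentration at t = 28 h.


S = S0 * exp(-k * t)
S = 64.89 * exp(-0.0546 * 28)
S = 14.0679 g/L

14.0679 g/L


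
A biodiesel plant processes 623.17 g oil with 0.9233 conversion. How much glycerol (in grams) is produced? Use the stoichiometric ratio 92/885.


glycerol = oil * conv * (92/885)
= 623.17 * 0.9233 * 92 / 885
= 59.8128 g

59.8128 g


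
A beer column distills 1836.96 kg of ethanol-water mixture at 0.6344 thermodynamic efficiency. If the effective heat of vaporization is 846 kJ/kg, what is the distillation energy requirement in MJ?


E = m * 846 / (eta * 1000)
= 1836.96 * 846 / (0.6344 * 1000)
= 2449.6661 MJ

2449.6661 MJ
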